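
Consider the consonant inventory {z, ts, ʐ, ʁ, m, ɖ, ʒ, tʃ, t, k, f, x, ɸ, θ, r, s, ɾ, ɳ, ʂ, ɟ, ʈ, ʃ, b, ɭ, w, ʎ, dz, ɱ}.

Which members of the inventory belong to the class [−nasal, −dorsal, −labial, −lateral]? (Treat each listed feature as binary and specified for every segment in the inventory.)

z, ts, ʐ, ɖ, ʒ, tʃ, t, θ, r, s, ɾ, ʂ, ʈ, ʃ, dz

Among the inventory, the [−nasal] segments are /z, ts, ʐ, ʁ, ɖ, ʒ, tʃ, t, k, f, x, ɸ, θ, r, s, ɾ, ʂ, ɟ, ʈ, ʃ, b, ɭ, w, ʎ, dz/.
Within that set, [−dorsal] gives /z, ts, ʐ, ɖ, ʒ, tʃ, t, f, ɸ, θ, r, s, ɾ, ʂ, ʈ, ʃ, b, ɭ, dz/.
Of those, [−labial] gives /z, ts, ʐ, ɖ, ʒ, tʃ, t, θ, r, s, ɾ, ʂ, ʈ, ʃ, ɭ, dz/.
Within that set, [−lateral] leaves /z, ts, ʐ, ɖ, ʒ, tʃ, t, θ, r, s, ɾ, ʂ, ʈ, ʃ, dz/.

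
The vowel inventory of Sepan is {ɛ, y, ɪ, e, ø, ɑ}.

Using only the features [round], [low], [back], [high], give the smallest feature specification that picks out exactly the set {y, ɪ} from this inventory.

[+high]

The target set is precisely the extension of [+high] in this inventory.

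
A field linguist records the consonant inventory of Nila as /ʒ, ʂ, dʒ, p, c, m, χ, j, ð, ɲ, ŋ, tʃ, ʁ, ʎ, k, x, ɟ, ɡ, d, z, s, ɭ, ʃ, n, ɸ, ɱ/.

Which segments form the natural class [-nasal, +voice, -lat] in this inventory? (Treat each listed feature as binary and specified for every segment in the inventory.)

ʒ, dʒ, j, ð, ʁ, ɟ, ɡ, d, z

The [-nasal] segments are /ʒ, ʂ, dʒ, p, c, χ, j, ð, tʃ, ʁ, ʎ, k, x, ɟ, ɡ, d, z, s, ɭ, ʃ, ɸ/.
Within that set, [+voice] gives /ʒ, dʒ, j, ð, ʁ, ʎ, ɟ, ɡ, d, z, ɭ/.
Within that set, [-lateral] leaves /ʒ, dʒ, j, ð, ʁ, ɟ, ɡ, d, z/.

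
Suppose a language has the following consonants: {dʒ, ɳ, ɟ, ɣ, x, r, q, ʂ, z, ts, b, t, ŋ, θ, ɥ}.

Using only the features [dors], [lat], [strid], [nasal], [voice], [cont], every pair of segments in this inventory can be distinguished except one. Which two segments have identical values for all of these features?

ɣ, ɥ

On the given features, /ɣ/ and /ɥ/ have an identical profile: [+dorsal], [-lateral], [-strident], [-nasal], [+voice], [+continuant]. No other two segments in the inventory coincide on all 6 features. (They do differ in [sonorant], [labial], [round] and [back], which are not among the given features.)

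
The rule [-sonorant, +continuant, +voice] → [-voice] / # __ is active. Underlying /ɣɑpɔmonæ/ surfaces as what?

[xɑpɔmonæ]

Only the initial segment /ɣ/ is both word-initial and matches the structural description. It is a voiced velar fricative, so [-sonorant, +continuant, +voice] holds; changing it to [-voice] with all other features held fixed yields /x/ (voiceless velar fricative). No other segment meets both the structural description and the environment, so the output is [xɑpɔmonæ].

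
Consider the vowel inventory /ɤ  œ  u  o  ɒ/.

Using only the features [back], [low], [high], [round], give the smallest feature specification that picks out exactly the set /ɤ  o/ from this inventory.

/ɤ, o/ are all [−high], [−low], [+back], and no other segment in the inventory matches all three values. Dropping any one of them over-generates: [−low, +back] alone would also admit /u/; [−high, +back] alone would also admit /ɒ/; [−high, −low] alone would also admit /œ/. No other combination of two listed features picks out exactly this set either, so fewer than three features will not do.

[−high, −low, +back]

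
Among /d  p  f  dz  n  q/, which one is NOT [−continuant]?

/p, d, n, dz, q/ are all [−continuant]; /f/ (voiceless labiodental fricative) is [+continuant].

f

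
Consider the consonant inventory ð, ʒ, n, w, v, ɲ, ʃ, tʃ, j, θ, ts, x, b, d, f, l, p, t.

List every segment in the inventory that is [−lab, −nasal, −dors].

Among the inventory, the [−labial] segments are /ð, ʒ, n, ɲ, ʃ, tʃ, j, θ, ts, x, d, l, t/.
Intersecting with [−nasal] gives /ð, ʒ, ʃ, tʃ, j, θ, ts, x, d, l, t/.
Then [−dorsal] leaves /ð, ʒ, ʃ, tʃ, θ, ts, d, l, t/.

ð, ʒ, ʃ, tʃ, θ, ts, d, l, t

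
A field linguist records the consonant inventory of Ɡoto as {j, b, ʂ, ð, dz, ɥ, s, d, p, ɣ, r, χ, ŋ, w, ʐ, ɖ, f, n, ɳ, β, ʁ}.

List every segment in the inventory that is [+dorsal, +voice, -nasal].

Eliminate segments failing any feature: /b, ʂ, ð, dz, s, d, p, r, ʐ, ɖ, f, n, ɳ, β/ are [-dorsal]; /χ/ is [-voice]; /ŋ/ is [+nasal]. The remaining /j, ɥ, ɣ, w, ʁ/ satisfy [+dorsal], [+voice], [-nasal].

j, ɥ, ɣ, w, ʁ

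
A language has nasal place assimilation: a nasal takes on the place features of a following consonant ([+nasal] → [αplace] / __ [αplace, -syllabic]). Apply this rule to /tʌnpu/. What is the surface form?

[tʌmpu]

The only nasal preceding a consonant is /n/ before /p/. /p/ is [+labial], so /n/ → /m/, giving [tʌmpu].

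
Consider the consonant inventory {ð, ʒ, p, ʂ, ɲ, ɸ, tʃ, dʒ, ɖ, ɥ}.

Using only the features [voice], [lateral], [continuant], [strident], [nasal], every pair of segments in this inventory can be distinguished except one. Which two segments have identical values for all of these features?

ð, ɥ

/ð/ (voiced dental fricative) and /ɥ/ (labial-palatal glide) are both [+voice], [−lateral], [+continuant], [−strident], [−nasal], so none of the listed features separates them. (They do differ in [sonorant], [labial], [round] and [dorsal], which are not among the given features.) Every other pair in the inventory differs on at least one listed feature.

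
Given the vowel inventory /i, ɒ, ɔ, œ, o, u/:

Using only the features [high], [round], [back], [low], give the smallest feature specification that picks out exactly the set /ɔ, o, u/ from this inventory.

/ɔ, o, u/ are all [−low], [+back], and no other segment in the inventory matches both values. Dropping any one of them over-generates: [+back] alone would also admit /ɒ/; [−low] alone would also admit /i, œ/. No other single listed feature picks out exactly this set either, so fewer than two features will not do.

[−low, +back]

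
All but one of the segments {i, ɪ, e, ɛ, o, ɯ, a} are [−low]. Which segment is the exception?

a

Every segment except /a/ is [−low]. /a/ (low unrounded vowel) is [+low], so it is the exception.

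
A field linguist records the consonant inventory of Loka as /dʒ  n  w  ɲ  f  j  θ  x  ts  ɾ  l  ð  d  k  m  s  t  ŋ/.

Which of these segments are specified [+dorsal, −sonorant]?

x, k

Checking each segment against [+dorsal], [−sonorant]: /x/ (voiceless velar fricative), /k/ (voiceless velar stop) satisfy every feature; every other segment in the inventory fails at least one.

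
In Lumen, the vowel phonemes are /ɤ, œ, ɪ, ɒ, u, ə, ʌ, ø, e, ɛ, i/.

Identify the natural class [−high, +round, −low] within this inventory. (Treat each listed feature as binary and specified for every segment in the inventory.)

œ, ø

Among the inventory, the [−high] segments are /ɤ, œ, ɒ, ə, ʌ, ø, e, ɛ/.
Then [+round] gives /œ, ɒ, ø/.
Among these, [−low] leaves /œ, ø/.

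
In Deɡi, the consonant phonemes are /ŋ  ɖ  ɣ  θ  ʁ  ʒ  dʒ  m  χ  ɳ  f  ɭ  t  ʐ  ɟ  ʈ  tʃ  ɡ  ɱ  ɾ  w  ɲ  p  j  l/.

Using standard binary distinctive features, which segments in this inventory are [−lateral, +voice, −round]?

ŋ, ɖ, ɣ, ʁ, ʒ, dʒ, m, ɳ, ʐ, ɟ, ɡ, ɱ, ɾ, ɲ, j

First, the [−lateral] segments are /ŋ, ɖ, ɣ, θ, ʁ, ʒ, dʒ, m, χ, ɳ, f, t, ʐ, ɟ, ʈ, tʃ, ɡ, ɱ, ɾ, w, ɲ, p, j/.
Among these, [+voice] gives /ŋ, ɖ, ɣ, ʁ, ʒ, dʒ, m, ɳ, ʐ, ɟ, ɡ, ɱ, ɾ, w, ɲ, j/.
Of those, [−round] leaves /ŋ, ɖ, ɣ, ʁ, ʒ, dʒ, m, ɳ, ʐ, ɟ, ɡ, ɱ, ɾ, ɲ, j/.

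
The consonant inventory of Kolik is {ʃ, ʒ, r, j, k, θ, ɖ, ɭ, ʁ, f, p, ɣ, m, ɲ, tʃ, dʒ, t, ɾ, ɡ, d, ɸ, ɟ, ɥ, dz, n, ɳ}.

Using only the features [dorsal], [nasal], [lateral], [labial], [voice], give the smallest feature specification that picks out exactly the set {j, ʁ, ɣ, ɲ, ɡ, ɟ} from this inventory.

The class [+voice], [−labial], [+dorsal] has exactly /j, ʁ, ɣ, ɲ, ɡ, ɟ/ as its extension in this inventory. No smaller conjunction from the listed features achieves this: [−labial, +dorsal] alone would also admit /k/; [+voice, +dorsal] alone would also admit /ɥ/; [+voice, −labial] alone would also admit /ʒ, r, ɖ, ɭ, …/; and checking the remaining two-feature bundles turns up none with this extension.

[+voice, −labial, +dorsal]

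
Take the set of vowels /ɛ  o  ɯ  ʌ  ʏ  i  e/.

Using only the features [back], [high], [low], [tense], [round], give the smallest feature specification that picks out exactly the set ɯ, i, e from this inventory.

/ɯ, i, e/ are all [-round], [+tense], and no other segment in the inventory matches both values. Dropping any one of them over-generates: [+tense] alone would also admit /o/; [-round] alone would also admit /ɛ, ʌ/. No other single listed feature picks out exactly this set either, so fewer than two features will not do.

[-round, +tense]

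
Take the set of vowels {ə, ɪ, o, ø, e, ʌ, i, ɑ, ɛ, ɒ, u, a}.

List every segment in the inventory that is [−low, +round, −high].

o, ø

Checking each segment against [−low], [+round], [−high]: /o/ (mid back rounded tense vowel), /ø/ (mid front rounded tense vowel) satisfy every feature; every other segment in the inventory fails at least one.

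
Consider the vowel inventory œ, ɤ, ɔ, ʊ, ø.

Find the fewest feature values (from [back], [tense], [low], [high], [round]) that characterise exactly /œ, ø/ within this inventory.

/œ, ø/ are exactly the [−back] segments in the inventory, so a single feature suffices.

[−back]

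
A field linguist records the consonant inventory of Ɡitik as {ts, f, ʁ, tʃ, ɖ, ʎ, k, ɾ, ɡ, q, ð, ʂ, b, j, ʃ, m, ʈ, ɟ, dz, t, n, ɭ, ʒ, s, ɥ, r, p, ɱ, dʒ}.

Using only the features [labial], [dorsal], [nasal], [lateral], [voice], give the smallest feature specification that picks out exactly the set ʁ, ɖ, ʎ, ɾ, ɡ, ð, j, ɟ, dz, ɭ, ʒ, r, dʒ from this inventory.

/ʁ, ɖ, ʎ, ɾ, ɡ, ð, j, ɟ, dz, ɭ, ʒ, r, dʒ/ are all [+voice], [−nasal], [−labial], and no other segment in the inventory matches all three values. Dropping any one of them over-generates: [−nasal, −labial] alone would also admit /ts, tʃ, k, q, …/; [+voice, −labial] alone would also admit /n/; [+voice, −nasal] alone would also admit /b, ɥ/. No other combination of two listed features picks out exactly this set either, so fewer than three features will not do.

[+voice, −nasal, −labial]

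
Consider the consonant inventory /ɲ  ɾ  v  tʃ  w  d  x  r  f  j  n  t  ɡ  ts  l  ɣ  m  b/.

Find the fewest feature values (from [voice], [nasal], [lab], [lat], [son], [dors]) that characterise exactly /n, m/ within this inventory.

[+nasal, -dors]

The class [+nasal], [-dorsal] has exactly /n, m/ as its extension in this inventory. No smaller conjunction from the listed features achieves this: [-dorsal] alone would also admit /ɾ, v, tʃ, d, …/; [+nasal] alone would also admit /ɲ/; and checking the remaining single features turns up none with this extension.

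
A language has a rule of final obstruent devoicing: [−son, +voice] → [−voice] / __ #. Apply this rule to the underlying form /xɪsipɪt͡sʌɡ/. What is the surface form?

[xɪsipɪt͡sʌk]

Only the final segment /ɡ/ is both word-final and matches the structural description. It is a voiced velar stop, so [−son, +voice] holds; changing it to [−voice] with all other features held fixed yields /k/ (voiceless velar stop). No other segment meets both the structural description and the environment, so the output is [xɪsipɪt͡sʌk].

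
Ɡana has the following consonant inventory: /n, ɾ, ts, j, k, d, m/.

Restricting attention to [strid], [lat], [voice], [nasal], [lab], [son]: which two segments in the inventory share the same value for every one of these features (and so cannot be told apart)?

/ɾ/ (alveolar tap) and /j/ (palatal glide) are both [−strident], [−lateral], [+voice], [−nasal], [−labial], [+sonorant], so none of the listed features separates them. (They do differ in [dorsal], which is not among the given features.) Every other pair in the inventory differs on at least one listed feature.

ɾ, j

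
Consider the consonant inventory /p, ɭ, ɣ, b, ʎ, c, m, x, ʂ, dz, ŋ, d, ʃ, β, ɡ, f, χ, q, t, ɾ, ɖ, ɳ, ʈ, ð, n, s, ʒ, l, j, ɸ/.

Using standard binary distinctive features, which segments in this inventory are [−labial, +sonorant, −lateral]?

Eliminate segments failing any feature: /p, b, m, β, f, ɸ/ are [+labial]; /ɭ, ʎ, l/ are [+lateral]; /ɣ, c, x, ʂ, dz, d, ʃ, ɡ, χ, q, t, ɖ, ʈ, ð, s, ʒ/ are [−sonorant]. The remaining /ŋ, ɾ, ɳ, n, j/ satisfy [−labial], [+sonorant], [−lateral].

ŋ, ɾ, ɳ, n, j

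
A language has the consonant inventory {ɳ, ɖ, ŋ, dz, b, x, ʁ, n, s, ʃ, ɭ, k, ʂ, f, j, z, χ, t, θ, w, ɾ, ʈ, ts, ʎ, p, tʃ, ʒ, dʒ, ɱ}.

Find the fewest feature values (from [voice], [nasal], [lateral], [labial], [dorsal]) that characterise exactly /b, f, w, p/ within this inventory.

[-nasal, +labial]

/b, f, w, p/ are all [-nasal], [+labial], and no other segment in the inventory matches both values. Dropping any one of them over-generates: [+labial] alone would also admit /ɱ/; [-nasal] alone would also admit /ɖ, dz, x, ʁ, …/. No other single listed feature picks out exactly this set either, so fewer than two features will not do.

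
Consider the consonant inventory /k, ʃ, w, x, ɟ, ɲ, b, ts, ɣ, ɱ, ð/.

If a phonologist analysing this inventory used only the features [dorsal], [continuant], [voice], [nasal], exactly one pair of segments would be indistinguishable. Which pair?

Both /w/ and /ɣ/ are [+dorsal], [+continuant], [+voice], [−nasal]. Since the list omits [sonorant], [labial] and [round] — which do distinguish the labial-velar glide from the voiced velar fricative — this pair collapses; all other pairs remain distinct.

w, ɣ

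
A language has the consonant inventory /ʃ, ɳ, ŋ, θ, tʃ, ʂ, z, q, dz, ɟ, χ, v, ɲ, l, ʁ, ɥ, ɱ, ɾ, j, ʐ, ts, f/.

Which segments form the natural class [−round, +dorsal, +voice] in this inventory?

Checking each segment against [−round], [+dorsal], [+voice]: /ŋ/ (velar nasal), /ɟ/ (voiced palatal stop), /ɲ/ (palatal nasal), /ʁ/ (voiced uvular fricative), /j/ (palatal glide) satisfy every feature; every other segment in the inventory fails at least one.

ŋ, ɟ, ɲ, ʁ, j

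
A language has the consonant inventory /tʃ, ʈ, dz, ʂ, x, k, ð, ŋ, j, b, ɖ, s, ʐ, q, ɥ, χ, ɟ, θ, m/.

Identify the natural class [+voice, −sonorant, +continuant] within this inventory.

ð, ʐ

Eliminate segments failing any feature: /tʃ, ʈ, ʂ, x, k, s, q, χ, θ/ are [−voice]; /dz, b, ɖ, ɟ/ are [−continuant]; /ŋ, j, ɥ, m/ are [+sonorant]. The remaining /ð, ʐ/ satisfy [+voice], [−sonorant], [+continuant].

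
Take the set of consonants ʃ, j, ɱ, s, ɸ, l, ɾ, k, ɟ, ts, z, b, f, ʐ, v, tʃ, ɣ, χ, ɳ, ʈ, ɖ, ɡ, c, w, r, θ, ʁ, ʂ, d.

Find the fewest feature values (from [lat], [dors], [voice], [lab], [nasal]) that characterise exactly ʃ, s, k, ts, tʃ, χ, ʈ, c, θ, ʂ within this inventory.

/ʃ, s, k, ts, tʃ, χ, ʈ, c, θ, ʂ/ are all [-voice], [-labial], and no other segment in the inventory matches both values. Dropping any one of them over-generates: [-labial] alone would also admit /j, l, ɾ, ɟ, …/; [-voice] alone would also admit /ɸ, f/. No other single listed feature picks out exactly this set either, so fewer than two features will not do.

[-voice, -lab]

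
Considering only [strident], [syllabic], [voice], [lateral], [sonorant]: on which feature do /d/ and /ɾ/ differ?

[sonorant]

/d/ (voiced alveolar stop) and /ɾ/ (alveolar tap) agree on [−strident], [−syllabic], [+voice], [−lateral]. They differ on [sonorant] (/d/ [−], /ɾ/ [+]).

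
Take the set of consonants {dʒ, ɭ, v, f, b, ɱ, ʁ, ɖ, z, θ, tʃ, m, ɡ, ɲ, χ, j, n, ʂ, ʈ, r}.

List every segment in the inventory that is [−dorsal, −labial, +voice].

Checking each segment against [−dorsal], [−labial], [+voice]: /dʒ/ (voiced postalveolar affricate), /ɭ/ (retroflex lateral approximant), /ɖ/ (voiced retroflex stop), /z/ (voiced alveolar fricative), /n/ (alveolar nasal), /r/ (alveolar trill) satisfy every feature; every other segment in the inventory fails at least one.

dʒ, ɭ, ɖ, z, n, r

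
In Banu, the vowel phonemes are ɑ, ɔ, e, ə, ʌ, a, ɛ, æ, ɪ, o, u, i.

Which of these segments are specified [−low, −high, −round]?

Among the inventory, the [−low] segments are /ɔ, e, ə, ʌ, ɛ, ɪ, o, u, i/.
Of those, [−high] gives /ɔ, e, ə, ʌ, ɛ, o/.
Of those, [−round] leaves /e, ə, ʌ, ɛ/.

e, ə, ʌ, ɛ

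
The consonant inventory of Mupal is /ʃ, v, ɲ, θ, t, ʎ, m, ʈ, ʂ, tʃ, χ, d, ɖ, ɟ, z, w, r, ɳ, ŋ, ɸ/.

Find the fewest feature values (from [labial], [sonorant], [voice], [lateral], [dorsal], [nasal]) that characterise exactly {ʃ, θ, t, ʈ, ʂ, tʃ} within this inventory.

[−voice, −labial, −dorsal]

/ʃ, θ, t, ʈ, ʂ, tʃ/ are all [−voice], [−labial], [−dorsal], and no other segment in the inventory matches all three values. Dropping any one of them over-generates: [−labial, −dorsal] alone would also admit /d, ɖ, z, r, …/; [−voice, −dorsal] alone would also admit /ɸ/; [−voice, −labial] alone would also admit /χ/. No other combination of two listed features picks out exactly this set either, so fewer than three features will not do.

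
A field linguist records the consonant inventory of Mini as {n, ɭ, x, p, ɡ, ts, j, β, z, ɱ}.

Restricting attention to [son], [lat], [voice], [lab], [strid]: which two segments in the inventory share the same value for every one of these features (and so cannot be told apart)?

On the given features, /n/ and /j/ have an identical profile: [+sonorant], [-lateral], [+voice], [-labial], [-strident]. No other two segments in the inventory coincide on all 5 features. (They do differ in [nasal], [continuant] and [dorsal], which are not among the given features.)

n, j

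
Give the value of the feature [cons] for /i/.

[−consonantal]

/i/ is the high front unrounded tense vowel. The feature [consonantal] marks segments produced with a major constriction in the vocal tract; /i/ lacks this property, so it is [−consonantal].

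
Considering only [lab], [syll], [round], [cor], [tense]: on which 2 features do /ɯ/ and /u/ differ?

[labial], [round]

The two segments share [+syllabic], [−coronal], [+tense]. The only features from the list on which they differ: /ɯ/ is [−labial] while /u/ is [+labial]; /ɯ/ is [−round] while /u/ is [+round].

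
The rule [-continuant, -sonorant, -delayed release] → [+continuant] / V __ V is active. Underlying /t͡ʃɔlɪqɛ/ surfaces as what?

[t͡ʃɔlɪχɛ]

The only segment in the rule's environment that also matches [-continuant, -sonorant, -delayed release] is /q/. Applying [+continuant] turns the voiceless uvular stop into /χ/ (voiceless uvular fricative), giving [t͡ʃɔlɪχɛ].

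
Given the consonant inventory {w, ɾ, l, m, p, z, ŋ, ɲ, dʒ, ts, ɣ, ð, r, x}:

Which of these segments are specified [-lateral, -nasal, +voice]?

w, ɾ, z, dʒ, ɣ, ð, r

Checking each segment against [-lateral], [-nasal], [+voice]: /w/ (labial-velar glide), /ɾ/ (alveolar tap), /z/ (voiced alveolar fricative), /dʒ/ (voiced postalveolar affricate), /ɣ/ (voiced velar fricative), /ð/ (voiced dental fricative), among others, satisfy every feature; every other segment in the inventory fails at least one.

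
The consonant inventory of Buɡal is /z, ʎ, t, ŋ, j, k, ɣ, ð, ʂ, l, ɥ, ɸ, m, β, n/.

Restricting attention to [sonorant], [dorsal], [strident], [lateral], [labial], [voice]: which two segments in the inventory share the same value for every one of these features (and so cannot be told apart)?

On the given features, /ŋ/ and /j/ have an identical profile: [+sonorant], [+dorsal], [−strident], [−lateral], [−labial], [+voice]. No other two segments in the inventory coincide on all 6 features. (They do differ in [nasal], [continuant] and [back], which are not among the given features.)

ŋ, j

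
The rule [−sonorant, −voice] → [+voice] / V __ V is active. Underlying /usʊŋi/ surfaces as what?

Only /s/ occurs between two vowels (/u/ __ /ʊ/) and matches the structural description. It is a voiceless alveolar fricative, so [−sonorant, −voice] holds; changing it to [+voice] with all other features held fixed yields /z/ (voiced alveolar fricative). No other segment meets both the structural description and the environment, so the output is [uzʊŋi].

[uzʊŋi]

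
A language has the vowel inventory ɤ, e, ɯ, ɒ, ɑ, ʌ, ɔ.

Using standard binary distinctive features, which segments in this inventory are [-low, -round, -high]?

Eliminate segments failing any feature: /ɯ/ is [+high]; /ɒ, ɑ/ are [+low]; /ɔ/ is [+round]. The remaining /ɤ, e, ʌ/ satisfy [-low], [-round], [-high].

ɤ, e, ʌ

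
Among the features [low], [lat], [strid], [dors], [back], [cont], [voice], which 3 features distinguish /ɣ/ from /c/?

[voice], [continuant], [back]

The two segments share [−low], [−lateral], [−strident], [+dorsal]. The only features from the list on which they differ: /ɣ/ is [+voice] while /c/ is [−voice]; /ɣ/ is [+continuant] while /c/ is [−continuant]; /ɣ/ is [+back] while /c/ is [−back].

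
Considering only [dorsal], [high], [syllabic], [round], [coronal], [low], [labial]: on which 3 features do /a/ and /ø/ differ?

[labial], [round], [low]

The two segments share [+dorsal], [−high], [+syllabic], [−coronal]. The only features from the list on which they differ: /a/ is [−labial] while /ø/ is [+labial]; /a/ is [−round] while /ø/ is [+round]; /a/ is [+low] while /ø/ is [−low].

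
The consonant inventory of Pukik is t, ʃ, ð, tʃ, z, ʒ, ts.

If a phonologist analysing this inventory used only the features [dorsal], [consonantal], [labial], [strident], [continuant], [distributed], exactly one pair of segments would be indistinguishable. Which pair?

On the given features, /ʃ/ and /ʒ/ have an identical profile: [−dorsal], [+consonantal], [−labial], [+strident], [+continuant], [+distributed]. No other two segments in the inventory coincide on all 6 features. (They do differ in [voice], which is not among the given features.)

ʃ, ʒ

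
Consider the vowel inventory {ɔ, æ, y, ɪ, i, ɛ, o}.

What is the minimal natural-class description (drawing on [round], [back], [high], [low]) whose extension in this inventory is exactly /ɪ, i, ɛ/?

[-low, -round]

The class [-low], [-round] has exactly /ɪ, i, ɛ/ as its extension in this inventory. No smaller conjunction from the listed features achieves this: [-round] alone would also admit /æ/; [-low] alone would also admit /ɔ, y, o/; and checking the remaining single features turns up none with this extension.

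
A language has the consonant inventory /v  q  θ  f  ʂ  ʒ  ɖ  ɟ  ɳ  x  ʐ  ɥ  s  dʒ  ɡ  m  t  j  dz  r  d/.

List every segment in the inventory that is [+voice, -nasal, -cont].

Checking each segment against [+voice], [-nasal], [-continuant]: /ɖ/ (voiced retroflex stop), /ɟ/ (voiced palatal stop), /dʒ/ (voiced postalveolar affricate), /ɡ/ (voiced velar stop), /dz/ (voiced alveolar affricate), /d/ (voiced alveolar stop) satisfy every feature; every other segment in the inventory fails at least one.

ɖ, ɟ, dʒ, ɡ, dz, d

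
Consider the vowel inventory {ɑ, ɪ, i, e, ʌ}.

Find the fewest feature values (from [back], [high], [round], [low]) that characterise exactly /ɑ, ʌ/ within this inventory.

The target set is precisely the extension of [+back] in this inventory.

[+back]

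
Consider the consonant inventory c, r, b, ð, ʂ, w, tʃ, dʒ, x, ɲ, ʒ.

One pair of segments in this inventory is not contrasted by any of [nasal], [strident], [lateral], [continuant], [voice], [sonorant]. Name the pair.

Both /r/ and /w/ are [−nasal], [−strident], [−lateral], [+continuant], [+voice], [+sonorant]. Since the list omits [labial], [round], [coronal] and [dorsal] — which do distinguish the alveolar trill from the labial-velar glide — this pair collapses; all other pairs remain distinct.

r, w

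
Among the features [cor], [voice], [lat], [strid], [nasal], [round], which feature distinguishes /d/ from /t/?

/d/ (voiced alveolar stop) and /t/ (voiceless alveolar stop) agree on [+coronal], [−lateral], [−strident], [−nasal], [−round]. They differ on [voice] (/d/ [+], /t/ [−]).

[voice]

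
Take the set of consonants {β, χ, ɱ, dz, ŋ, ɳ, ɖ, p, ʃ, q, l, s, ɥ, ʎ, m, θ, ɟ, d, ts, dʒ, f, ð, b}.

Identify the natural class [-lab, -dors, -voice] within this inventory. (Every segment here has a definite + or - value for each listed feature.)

First, the [-labial] segments are /χ, dz, ŋ, ɳ, ɖ, ʃ, q, l, s, ʎ, θ, ɟ, d, ts, dʒ, ð/.
Among these, [-dorsal] gives /dz, ɳ, ɖ, ʃ, l, s, θ, d, ts, dʒ, ð/.
Within that set, [-voice] leaves /ʃ, s, θ, ts/.

ʃ, s, θ, ts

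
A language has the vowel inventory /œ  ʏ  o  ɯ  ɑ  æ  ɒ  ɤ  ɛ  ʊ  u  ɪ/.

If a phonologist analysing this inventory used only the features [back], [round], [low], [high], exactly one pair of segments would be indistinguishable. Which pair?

/u/ (high back rounded tense vowel) and /ʊ/ (high back rounded lax vowel) are both [+back], [+round], [-low], [+high], so none of the listed features separates them. (They do differ in [tense], which is not among the given features.) Every other pair in the inventory differs on at least one listed feature.

u, ʊ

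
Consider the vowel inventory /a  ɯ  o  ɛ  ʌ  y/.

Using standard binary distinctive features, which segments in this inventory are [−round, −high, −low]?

Among the inventory, the [−round] segments are /a, ɯ, ɛ, ʌ/.
Of those, [−high] gives /a, ɛ, ʌ/.
Among these, [−low] leaves /ɛ, ʌ/.

ɛ, ʌ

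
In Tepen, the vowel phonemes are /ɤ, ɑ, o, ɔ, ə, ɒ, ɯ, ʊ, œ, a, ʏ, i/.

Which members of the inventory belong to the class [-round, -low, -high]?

ɤ, ə

Checking each segment against [-round], [-low], [-high]: /ɤ/ (mid back unrounded tense vowel), /ə/ (mid central vowel (schwa)) satisfy every feature; every other segment in the inventory fails at least one.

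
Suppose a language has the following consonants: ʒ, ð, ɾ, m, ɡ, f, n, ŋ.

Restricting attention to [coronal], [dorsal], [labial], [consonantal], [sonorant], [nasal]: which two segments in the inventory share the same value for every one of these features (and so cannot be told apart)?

ʒ, ð

Both /ʒ/ and /ð/ are [+coronal], [−dorsal], [−labial], [+consonantal], [−sonorant], [−nasal]. Since the list omits [strident] and [anterior] — which do distinguish the voiced postalveolar fricative from the voiced dental fricative — this pair collapses; all other pairs remain distinct.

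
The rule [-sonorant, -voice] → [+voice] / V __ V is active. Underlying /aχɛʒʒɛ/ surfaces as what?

The only segment in the rule's environment that also matches [-sonorant, -voice] is /χ/. Applying [+voice] turns the voiceless uvular fricative into /ʁ/ (voiced uvular fricative), giving [aʁɛʒʒɛ].

[aʁɛʒʒɛ]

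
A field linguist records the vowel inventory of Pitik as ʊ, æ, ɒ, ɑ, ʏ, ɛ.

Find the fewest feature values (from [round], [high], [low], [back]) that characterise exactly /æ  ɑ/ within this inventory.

The class [+low], [−round] has exactly /æ, ɑ/ as its extension in this inventory. No smaller conjunction from the listed features achieves this: [−round] alone would also admit /ɛ/; [+low] alone would also admit /ɒ/; and checking the remaining single features turns up none with this extension.

[+low, −round]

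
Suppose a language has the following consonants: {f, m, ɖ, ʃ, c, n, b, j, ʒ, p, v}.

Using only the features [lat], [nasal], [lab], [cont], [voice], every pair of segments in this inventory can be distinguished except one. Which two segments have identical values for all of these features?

/ʒ/ (voiced postalveolar fricative) and /j/ (palatal glide) are both [-lateral], [-nasal], [-labial], [+continuant], [+voice], so none of the listed features separates them. (They do differ in [sonorant], [strident] and [dorsal], which are not among the given features.) Every other pair in the inventory differs on at least one listed feature.

ʒ, j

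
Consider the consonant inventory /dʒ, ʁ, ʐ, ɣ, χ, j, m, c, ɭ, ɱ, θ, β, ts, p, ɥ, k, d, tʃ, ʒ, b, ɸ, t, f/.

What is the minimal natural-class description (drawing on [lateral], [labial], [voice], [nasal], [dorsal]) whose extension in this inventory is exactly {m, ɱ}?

The target set is precisely the extension of [+nasal] in this inventory.

[+nasal]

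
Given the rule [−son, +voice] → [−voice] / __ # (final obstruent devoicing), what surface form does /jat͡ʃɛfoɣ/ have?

[jat͡ʃɛfox]

The only segment in the rule's environment that also matches [−son, +voice] is /ɣ/. Applying [−voice] turns the voiced velar fricative into /x/ (voiceless velar fricative), giving [jat͡ʃɛfox].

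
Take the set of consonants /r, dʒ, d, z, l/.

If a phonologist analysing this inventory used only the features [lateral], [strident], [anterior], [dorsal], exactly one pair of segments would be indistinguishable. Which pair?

/d/ (voiced alveolar stop) and /r/ (alveolar trill) are both [−lateral], [−strident], [+anterior], [−dorsal], so none of the listed features separates them. (They do differ in [sonorant] and [continuant], which are not among the given features.) Every other pair in the inventory differs on at least one listed feature.

d, r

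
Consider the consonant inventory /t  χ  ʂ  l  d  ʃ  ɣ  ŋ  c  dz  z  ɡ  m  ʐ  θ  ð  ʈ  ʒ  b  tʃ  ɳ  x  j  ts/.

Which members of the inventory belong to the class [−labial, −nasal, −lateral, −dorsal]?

The [−labial] segments are /t, χ, ʂ, l, d, ʃ, ɣ, ŋ, c, dz, z, ɡ, ʐ, θ, ð, ʈ, ʒ, tʃ, ɳ, x, j, ts/.
Of those, [−nasal] gives /t, χ, ʂ, l, d, ʃ, ɣ, c, dz, z, ɡ, ʐ, θ, ð, ʈ, ʒ, tʃ, x, j, ts/.
Intersecting with [−lateral] gives /t, χ, ʂ, d, ʃ, ɣ, c, dz, z, ɡ, ʐ, θ, ð, ʈ, ʒ, tʃ, x, j, ts/.
Intersecting with [−dorsal] leaves /t, ʂ, d, ʃ, dz, z, ʐ, θ, ð, ʈ, ʒ, tʃ, ts/.

t, ʂ, d, ʃ, dz, z, ʐ, θ, ð, ʈ, ʒ, tʃ, ts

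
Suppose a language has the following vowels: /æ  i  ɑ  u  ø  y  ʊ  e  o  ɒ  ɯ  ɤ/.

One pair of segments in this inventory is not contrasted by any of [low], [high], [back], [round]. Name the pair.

u, ʊ

Both /u/ and /ʊ/ are [-low], [+high], [+back], [+round]. Since the list omits [tense] — which does distinguish the high back rounded tense vowel from the high back rounded lax vowel — this pair collapses; all other pairs remain distinct.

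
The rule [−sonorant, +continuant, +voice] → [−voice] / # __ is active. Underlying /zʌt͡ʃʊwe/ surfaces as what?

[sʌt͡ʃʊwe]

Only the initial segment /z/ is both word-initial and matches the structural description. It is a voiced alveolar fricative, so [−sonorant, +continuant, +voice] holds; changing it to [−voice] with all other features held fixed yields /s/ (voiceless alveolar fricative). No other segment meets both the structural description and the environment, so the output is [sʌt͡ʃʊwe].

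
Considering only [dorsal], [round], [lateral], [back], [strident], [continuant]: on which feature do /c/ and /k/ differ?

/c/ (voiceless palatal stop) and /k/ (voiceless velar stop) agree on [+dorsal], [−round], [−lateral], [−strident], [−continuant]. They differ on [back] (/c/ [−], /k/ [+]).

[back]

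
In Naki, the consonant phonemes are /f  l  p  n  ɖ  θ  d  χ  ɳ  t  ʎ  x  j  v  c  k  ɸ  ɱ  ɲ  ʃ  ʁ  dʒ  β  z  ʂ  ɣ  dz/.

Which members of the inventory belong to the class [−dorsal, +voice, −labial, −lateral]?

n, ɖ, d, ɳ, dʒ, z, dz

Checking each segment against [−dorsal], [+voice], [−labial], [−lateral]: /n/ (alveolar nasal), /ɖ/ (voiced retroflex stop), /d/ (voiced alveolar stop), /ɳ/ (retroflex nasal), /dʒ/ (voiced postalveolar affricate), /z/ (voiced alveolar fricative), among others, satisfy every feature; every other segment in the inventory fails at least one.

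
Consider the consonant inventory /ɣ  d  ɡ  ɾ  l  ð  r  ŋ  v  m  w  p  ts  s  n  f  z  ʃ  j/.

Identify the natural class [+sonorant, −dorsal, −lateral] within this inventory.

ɾ, r, m, n

Checking each segment against [+sonorant], [−dorsal], [−lateral]: /ɾ/ (alveolar tap), /r/ (alveolar trill), /m/ (bilabial nasal), /n/ (alveolar nasal) satisfy every feature; every other segment in the inventory fails at least one.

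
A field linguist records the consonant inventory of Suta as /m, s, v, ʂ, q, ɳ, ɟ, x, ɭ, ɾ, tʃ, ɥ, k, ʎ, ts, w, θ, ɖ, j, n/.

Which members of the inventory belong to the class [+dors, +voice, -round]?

ɟ, ʎ, j

Eliminate segments failing any feature: /m, s, v, ʂ, ɳ, ɭ, ɾ, tʃ, ts, θ, ɖ, n/ are [-dorsal]; /q, x, k/ are [-voice]; /ɥ, w/ are [+round]. The remaining /ɟ, ʎ, j/ satisfy [+dorsal], [+voice], [-round].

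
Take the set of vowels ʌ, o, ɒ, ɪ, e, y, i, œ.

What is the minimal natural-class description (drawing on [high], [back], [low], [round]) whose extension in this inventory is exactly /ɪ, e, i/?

[−back, −round]

Every target segment is [−back], [−round]; each remaining inventory member fails at least one of these. Each conjunct is needed — [−round] alone would also admit /ʌ/; [−back] alone would also admit /y, œ/ — and no other single listed feature has exactly this extension, so two is the minimum.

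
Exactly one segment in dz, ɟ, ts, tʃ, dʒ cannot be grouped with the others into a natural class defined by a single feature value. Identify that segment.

The remaining segments after removing /ɟ/ share [+delayed release]; /ɟ/ (voiced palatal stop) is [−delayed release]. For every other candidate removal, the leftover set fails to share any single feature value that the removed segment lacks.

ɟ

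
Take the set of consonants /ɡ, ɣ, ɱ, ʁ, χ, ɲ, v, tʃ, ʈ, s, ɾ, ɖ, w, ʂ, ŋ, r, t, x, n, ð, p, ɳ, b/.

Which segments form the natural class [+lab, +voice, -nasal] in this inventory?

Eliminate segments failing any feature: /ɡ, ɣ, ʁ, χ, ɲ, tʃ, ʈ, s, ɾ, ɖ, ʂ, ŋ, r, t, x, n, ð, ɳ/ are [-labial]; /ɱ/ is [+nasal]; /p/ is [-voice]. The remaining /v, w, b/ satisfy [+labial], [+voice], [-nasal].

v, w, b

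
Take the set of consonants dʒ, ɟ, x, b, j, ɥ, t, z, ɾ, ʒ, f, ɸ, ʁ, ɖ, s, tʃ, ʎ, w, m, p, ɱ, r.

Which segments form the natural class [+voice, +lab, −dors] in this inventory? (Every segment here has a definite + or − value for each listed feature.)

b, m, ɱ

Among the inventory, the [+voice] segments are /dʒ, ɟ, b, j, ɥ, z, ɾ, ʒ, ʁ, ɖ, ʎ, w, m, ɱ, r/.
Of those, [+labial] gives /b, ɥ, w, m, ɱ/.
Of those, [−dorsal] leaves /b, m, ɱ/.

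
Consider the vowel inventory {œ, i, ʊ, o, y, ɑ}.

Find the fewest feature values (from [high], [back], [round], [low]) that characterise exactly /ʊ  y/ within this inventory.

The class [+high], [+round] has exactly /ʊ, y/ as its extension in this inventory. No smaller conjunction from the listed features achieves this: [+round] alone would also admit /œ, o/; [+high] alone would also admit /i/; and checking the remaining single features turns up none with this extension.

[+high, +round]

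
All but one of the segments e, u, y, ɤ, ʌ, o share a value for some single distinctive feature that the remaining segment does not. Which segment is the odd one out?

ʌ

[tense] groups all but one: /e, u, y, o, ɤ/ share [+tense] while /ʌ/ (mid back unrounded lax vowel) alone is [-tense]. Removing any other segment would not leave a single-feature class that excludes it.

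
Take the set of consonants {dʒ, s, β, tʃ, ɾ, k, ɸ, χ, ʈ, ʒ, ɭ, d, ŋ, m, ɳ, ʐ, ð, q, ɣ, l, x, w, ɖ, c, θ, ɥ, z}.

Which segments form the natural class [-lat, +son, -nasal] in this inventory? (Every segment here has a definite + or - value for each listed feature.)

ɾ, w, ɥ

Checking each segment against [-lateral], [+sonorant], [-nasal]: /ɾ/ (alveolar tap), /w/ (labial-velar glide), /ɥ/ (labial-palatal glide) satisfy every feature; every other segment in the inventory fails at least one.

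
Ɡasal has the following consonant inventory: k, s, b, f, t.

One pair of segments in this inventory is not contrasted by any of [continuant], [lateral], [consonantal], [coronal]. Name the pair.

k, b

On the given features, /k/ and /b/ have an identical profile: [-continuant], [-lateral], [+consonantal], [-coronal]. No other two segments in the inventory coincide on all 4 features. (They do differ in [voice], [labial] and [dorsal], which are not among the given features.)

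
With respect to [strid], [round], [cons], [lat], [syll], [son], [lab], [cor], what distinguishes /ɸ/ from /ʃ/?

[strident], [labial], [coronal]

/ɸ/ is the voiceless bilabial fricative and /ʃ/ is the voiceless postalveolar fricative. Both are [-round], [+consonantal], [-lateral], [-syllabic], [-sonorant]. /ɸ/ is [-strident] while /ʃ/ is [+strident]; /ɸ/ is [+labial] while /ʃ/ is [-labial]; /ɸ/ is [-coronal] while /ʃ/ is [+coronal], so the distinguishing features are [strident], [labial], [coronal].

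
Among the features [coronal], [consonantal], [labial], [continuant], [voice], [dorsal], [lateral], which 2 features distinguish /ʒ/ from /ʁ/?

/ʒ/ (voiced postalveolar fricative) and /ʁ/ (voiced uvular fricative) agree on [+consonantal], [-labial], [+continuant], [+voice], [-lateral]. They differ on [coronal] (/ʒ/ [+], /ʁ/ [-]), [dorsal] (/ʒ/ [-], /ʁ/ [+]).

[coronal], [dorsal]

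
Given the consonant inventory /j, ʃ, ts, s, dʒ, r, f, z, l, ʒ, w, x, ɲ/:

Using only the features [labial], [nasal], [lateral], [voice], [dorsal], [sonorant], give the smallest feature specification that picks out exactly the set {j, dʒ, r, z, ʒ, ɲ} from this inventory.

[+voice, −lateral, −labial]

/j, dʒ, r, z, ʒ, ɲ/ are all [+voice], [−lateral], [−labial], and no other segment in the inventory matches all three values. Dropping any one of them over-generates: [−lateral, −labial] alone would also admit /ʃ, ts, s, x/; [+voice, −labial] alone would also admit /l/; [+voice, −lateral] alone would also admit /w/. No other combination of two listed features picks out exactly this set either, so fewer than three features will not do.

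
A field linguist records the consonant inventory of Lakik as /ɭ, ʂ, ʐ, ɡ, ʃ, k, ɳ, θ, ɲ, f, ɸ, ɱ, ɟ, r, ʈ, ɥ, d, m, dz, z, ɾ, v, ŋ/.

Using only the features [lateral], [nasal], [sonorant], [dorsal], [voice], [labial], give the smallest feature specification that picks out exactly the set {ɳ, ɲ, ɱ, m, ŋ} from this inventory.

/ɳ, ɲ, ɱ, m, ŋ/ are exactly the [+nasal] segments in the inventory, so a single feature suffices.

[+nasal]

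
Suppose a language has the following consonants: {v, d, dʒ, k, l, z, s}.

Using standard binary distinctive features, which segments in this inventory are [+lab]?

The [+labial] segments here are /v/; the remaining /d, dʒ, k, l, z, s/ are [−labial].

v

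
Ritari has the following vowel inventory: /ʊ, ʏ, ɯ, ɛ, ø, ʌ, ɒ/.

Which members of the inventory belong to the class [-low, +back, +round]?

ʊ

First, the [-low] segments are /ʊ, ʏ, ɯ, ɛ, ø, ʌ/.
Within that set, [+back] gives /ʊ, ɯ, ʌ/.
Then [+round] leaves /ʊ/.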